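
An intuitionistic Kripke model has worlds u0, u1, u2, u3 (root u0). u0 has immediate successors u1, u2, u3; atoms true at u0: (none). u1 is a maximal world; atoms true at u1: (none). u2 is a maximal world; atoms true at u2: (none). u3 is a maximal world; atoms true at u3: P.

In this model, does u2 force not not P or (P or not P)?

u2 forces not not P or (P or not P) via the disjunct P or not P.

Yes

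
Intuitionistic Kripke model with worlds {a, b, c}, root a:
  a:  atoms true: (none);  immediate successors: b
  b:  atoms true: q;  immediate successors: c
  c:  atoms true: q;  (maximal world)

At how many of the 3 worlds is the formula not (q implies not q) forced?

a: forces it.
b: forces it.
c: forces it.
Worlds forcing the formula: {a, b, c}.

3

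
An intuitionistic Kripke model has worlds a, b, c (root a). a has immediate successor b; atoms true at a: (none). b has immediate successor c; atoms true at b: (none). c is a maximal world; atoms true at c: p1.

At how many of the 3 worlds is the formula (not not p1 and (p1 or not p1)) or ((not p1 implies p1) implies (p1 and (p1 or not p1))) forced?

a: does not force it — a does not force (not not p1 and (p1 or not p1)) or ((not p1 implies p1) implies (p1 and (p1 or not p1))): neither disjunct is forced at a.
b: does not force it — b does not force (not not p1 and (p1 or not p1)) or ((not p1 implies p1) implies (p1 and (p1 or not p1))): neither disjunct is forced at b.
c: forces it.
Worlds forcing the formula: {c}.

1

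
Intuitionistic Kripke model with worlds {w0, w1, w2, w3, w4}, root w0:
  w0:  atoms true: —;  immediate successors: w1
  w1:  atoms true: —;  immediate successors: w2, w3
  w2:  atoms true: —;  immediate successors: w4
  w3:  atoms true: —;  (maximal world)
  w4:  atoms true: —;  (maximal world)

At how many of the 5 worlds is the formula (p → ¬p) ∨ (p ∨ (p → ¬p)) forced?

5

w0: forces it.
w1: forces it.
w2: forces it.
w3: forces it.
w4: forces it.
Worlds forcing the formula: {w0, w1, w2, w3, w4}.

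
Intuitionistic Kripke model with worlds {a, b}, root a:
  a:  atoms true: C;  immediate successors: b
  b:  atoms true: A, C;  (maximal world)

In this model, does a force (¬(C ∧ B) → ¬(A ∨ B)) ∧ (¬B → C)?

No

a ⊮ (¬(C ∧ B) → ¬(A ∨ B)) ∧ (¬B → C) since a fails ¬(C ∧ B) → ¬(A ∨ B).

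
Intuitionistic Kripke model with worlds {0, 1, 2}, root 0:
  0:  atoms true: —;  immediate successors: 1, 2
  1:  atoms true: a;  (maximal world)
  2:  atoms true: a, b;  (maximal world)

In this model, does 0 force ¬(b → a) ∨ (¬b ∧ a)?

0 ⊮ ¬(b → a) ∨ (¬b ∧ a): neither disjunct is forced at 0.
0 ⊮ ¬(b → a) since 0 is accessible from 0 and 0 ⊩ b → a.
0 ⊩ b → a: every world accessible from 0 that forces b (namely 2) also forces a.

No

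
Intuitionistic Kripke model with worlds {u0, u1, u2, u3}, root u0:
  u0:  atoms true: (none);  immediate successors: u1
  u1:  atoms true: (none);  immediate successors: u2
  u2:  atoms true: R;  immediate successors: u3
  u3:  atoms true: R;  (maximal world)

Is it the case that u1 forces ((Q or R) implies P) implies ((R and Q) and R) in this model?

u1 forces ((Q or R) implies P) implies ((R and Q) and R) vacuously: no world accessible from u1 forces the antecedent (Q or R) implies P.

Yes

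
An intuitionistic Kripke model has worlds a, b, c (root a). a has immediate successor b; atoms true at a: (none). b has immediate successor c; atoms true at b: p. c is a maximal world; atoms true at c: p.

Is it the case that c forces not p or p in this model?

Yes

c forces not p or p via the disjunct p.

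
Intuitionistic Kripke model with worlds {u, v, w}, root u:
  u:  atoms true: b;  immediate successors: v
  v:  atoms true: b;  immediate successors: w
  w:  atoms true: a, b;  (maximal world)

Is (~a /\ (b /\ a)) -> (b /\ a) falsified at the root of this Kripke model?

u ||- (~a /\ (b /\ a)) -> (b /\ a) vacuously: no world accessible from u forces the antecedent ~a /\ (b /\ a).
So the root u forces (~a /\ (b /\ a)) -> (b /\ a); the model is not a countermodel.

No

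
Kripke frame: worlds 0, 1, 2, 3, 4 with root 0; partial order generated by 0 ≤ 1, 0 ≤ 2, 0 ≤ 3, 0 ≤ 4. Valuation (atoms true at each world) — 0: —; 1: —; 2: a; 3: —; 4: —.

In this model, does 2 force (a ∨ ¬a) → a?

Yes

2 ⊩ (a ∨ ¬a) → a: every world accessible from 2 that forces a ∨ ¬a (namely 2) also forces a.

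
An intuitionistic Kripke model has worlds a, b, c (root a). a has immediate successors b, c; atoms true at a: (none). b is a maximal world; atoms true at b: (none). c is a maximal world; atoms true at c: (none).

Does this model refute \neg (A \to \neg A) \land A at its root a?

a \nVdash \neg (A \to \neg A) \land A since a fails \neg (A \to \neg A).
So the root a does not force \neg (A \to \neg A) \land A; the model is a countermodel.

Yes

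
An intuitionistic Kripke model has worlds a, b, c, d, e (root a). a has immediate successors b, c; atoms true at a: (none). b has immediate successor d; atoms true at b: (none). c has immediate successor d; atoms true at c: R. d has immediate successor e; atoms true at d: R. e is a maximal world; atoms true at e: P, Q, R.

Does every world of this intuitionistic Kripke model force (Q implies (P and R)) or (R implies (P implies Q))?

Yes

a forces (Q implies (P and R)) or (R implies (P implies Q)) via the disjunct Q implies (P and R).
Since the root a forces (Q implies (P and R)) or (R implies (P implies Q)) and forcing is persistent (monotone upward), every world forces it.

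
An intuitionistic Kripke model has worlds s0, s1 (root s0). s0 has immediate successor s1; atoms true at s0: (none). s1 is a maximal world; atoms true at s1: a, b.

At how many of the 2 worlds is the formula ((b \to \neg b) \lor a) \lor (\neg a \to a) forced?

s0: forces it.
s1: forces it.
Worlds forcing the formula: {s0, s1}.

2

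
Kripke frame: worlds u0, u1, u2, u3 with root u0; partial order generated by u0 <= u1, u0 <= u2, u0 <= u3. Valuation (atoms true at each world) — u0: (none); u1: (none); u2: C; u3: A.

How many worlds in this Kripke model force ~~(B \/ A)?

u0: does not force it — u0 ||-/- ~~(B \/ A) since u1 is accessible from u0 and u1 ||- ~(B \/ A).
u1: does not force it — u1 ||-/- ~~(B \/ A) since u1 is accessible from u1 and u1 ||- ~(B \/ A).
u2: does not force it.
u3: forces it.
Worlds forcing the formula: {u3}.

1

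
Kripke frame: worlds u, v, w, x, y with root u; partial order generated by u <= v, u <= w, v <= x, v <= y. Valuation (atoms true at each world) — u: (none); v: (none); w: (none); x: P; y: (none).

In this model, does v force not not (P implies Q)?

v does not force not not (P implies Q) since x is accessible from v and x forces not (P implies Q).
x forces not (P implies Q): no world accessible from x forces P implies Q.

No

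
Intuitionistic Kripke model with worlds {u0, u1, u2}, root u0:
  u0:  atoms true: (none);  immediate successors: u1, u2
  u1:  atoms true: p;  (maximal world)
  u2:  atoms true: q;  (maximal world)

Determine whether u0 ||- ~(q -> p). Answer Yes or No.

No

u0 ||-/- ~(q -> p) since u1 is accessible from u0 and u1 ||- q -> p.
u1 ||- q -> p vacuously: no world accessible from u1 forces the antecedent q.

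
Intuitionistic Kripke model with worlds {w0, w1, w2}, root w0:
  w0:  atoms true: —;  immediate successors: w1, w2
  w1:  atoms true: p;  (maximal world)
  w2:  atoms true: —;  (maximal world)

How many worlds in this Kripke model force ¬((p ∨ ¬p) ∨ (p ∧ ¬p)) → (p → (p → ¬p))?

3

w0: forces it.
w1: forces it.
w2: forces it.
Worlds forcing the formula: {w0, w1, w2}.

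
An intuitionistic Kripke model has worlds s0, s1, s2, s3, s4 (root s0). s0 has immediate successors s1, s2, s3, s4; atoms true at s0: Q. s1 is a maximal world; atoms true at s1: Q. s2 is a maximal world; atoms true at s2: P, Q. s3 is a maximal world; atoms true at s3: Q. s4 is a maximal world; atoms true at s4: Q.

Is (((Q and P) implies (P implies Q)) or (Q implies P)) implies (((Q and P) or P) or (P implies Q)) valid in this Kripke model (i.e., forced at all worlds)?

s0 forces (((Q and P) implies (P implies Q)) or (Q implies P)) implies (((Q and P) or P) or (P implies Q)): every world accessible from s0 that forces ((Q and P) implies (P implies Q)) or (Q implies P) (namely s0, s1, s2, s3, s4) also forces ((Q and P) or P) or (P implies Q).
Since the root s0 forces (((Q and P) implies (P implies Q)) or (Q implies P)) implies (((Q and P) or P) or (P implies Q)) and forcing is persistent (monotone upward), every world forces it.

Yes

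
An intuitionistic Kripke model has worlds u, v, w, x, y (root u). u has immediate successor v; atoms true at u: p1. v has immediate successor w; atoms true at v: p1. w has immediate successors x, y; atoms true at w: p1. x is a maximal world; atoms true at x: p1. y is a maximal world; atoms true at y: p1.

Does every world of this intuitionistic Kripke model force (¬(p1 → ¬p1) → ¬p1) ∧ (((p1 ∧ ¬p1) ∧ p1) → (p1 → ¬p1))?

Not every world: u ⊮ (¬(p1 → ¬p1) → ¬p1) ∧ (((p1 ∧ ¬p1) ∧ p1) → (p1 → ¬p1)).
u ⊮ (¬(p1 → ¬p1) → ¬p1) ∧ (((p1 ∧ ¬p1) ∧ p1) → (p1 → ¬p1)) since u fails ¬(p1 → ¬p1) → ¬p1.

No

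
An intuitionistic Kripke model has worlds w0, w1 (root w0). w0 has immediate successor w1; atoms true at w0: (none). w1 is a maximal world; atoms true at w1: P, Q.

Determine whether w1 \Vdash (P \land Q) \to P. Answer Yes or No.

w1 \Vdash (P \land Q) \to P: every world accessible from w1 that forces P \land Q (namely w1) also forces P.

Yes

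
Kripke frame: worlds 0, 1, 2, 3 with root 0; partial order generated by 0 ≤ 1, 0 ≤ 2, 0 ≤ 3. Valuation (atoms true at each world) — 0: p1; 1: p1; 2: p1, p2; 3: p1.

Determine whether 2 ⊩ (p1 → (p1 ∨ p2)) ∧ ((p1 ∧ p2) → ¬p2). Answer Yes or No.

No

2 ⊮ (p1 → (p1 ∨ p2)) ∧ ((p1 ∧ p2) → ¬p2) since 2 fails (p1 ∧ p2) → ¬p2.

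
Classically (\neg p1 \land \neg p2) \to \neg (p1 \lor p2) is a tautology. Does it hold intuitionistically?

Yes

This is a constructively valid De Morgan direction (conjunction of negations to negated disjunction), which is intuitionistically derivable.
If both \neg p1 and \neg p2 hold at a world, no accessible world forces p1 or forces p2, so none forces p1 \lor p2.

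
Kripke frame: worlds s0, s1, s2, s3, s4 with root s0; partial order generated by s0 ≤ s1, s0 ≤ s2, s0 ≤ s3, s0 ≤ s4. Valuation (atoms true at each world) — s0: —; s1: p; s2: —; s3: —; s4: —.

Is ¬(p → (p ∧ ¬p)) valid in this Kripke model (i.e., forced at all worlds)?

No

Not every world: s0 ⊮ ¬(p → (p ∧ ¬p)).
s0 ⊮ ¬(p → (p ∧ ¬p)) since s2 is accessible from s0 and s2 ⊩ p → (p ∧ ¬p).
s2 ⊩ p → (p ∧ ¬p) vacuously: no world accessible from s2 forces the antecedent p.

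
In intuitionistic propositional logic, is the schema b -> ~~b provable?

This is double-negation introduction, which is intuitionistically derivable.
If a world forces b then every accessible world forces b (persistence), so none forces ~b; hence ~~b.

Yes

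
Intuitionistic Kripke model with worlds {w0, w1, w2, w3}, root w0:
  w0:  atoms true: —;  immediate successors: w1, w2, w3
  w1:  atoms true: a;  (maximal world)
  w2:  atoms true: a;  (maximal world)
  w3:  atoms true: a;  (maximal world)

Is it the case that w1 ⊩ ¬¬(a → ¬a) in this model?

No

w1 ⊮ ¬¬(a → ¬a) since w1 is accessible from w1 and w1 ⊩ ¬(a → ¬a).
w1 ⊩ ¬(a → ¬a): no world accessible from w1 forces a → ¬a.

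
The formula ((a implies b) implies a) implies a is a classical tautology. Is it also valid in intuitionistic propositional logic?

No

This is Peirce's law, which is not intuitionistically valid.
A Kripke countermodel: worlds u0, u1; order generated by u0 <= u1; atoms true at each world — u0:{}; u1:{a}.
u0 does not force ((a implies b) implies a) implies a: already at u0 itself, u0 forces (a implies b) implies a but u0 does not force a.
u0 lacks atom a, so u0 does not force a.
So the root u0 does not force the formula.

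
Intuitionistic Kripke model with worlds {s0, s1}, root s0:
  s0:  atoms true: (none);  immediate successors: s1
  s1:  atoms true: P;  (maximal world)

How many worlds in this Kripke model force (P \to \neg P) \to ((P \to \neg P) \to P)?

2

s0: forces it.
s1: forces it.
Worlds forcing the formula: {s0, s1}.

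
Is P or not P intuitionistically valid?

This is the law of excluded middle, which is not intuitionistically valid.
A Kripke countermodel: worlds u0, u1; order generated by u0 <= u1; atoms true at each world — u0:{}; u1:{P}.
u0 does not force P or not P: neither disjunct is forced at u0.
u0 lacks atom P, so u0 does not force P.
So the root u0 does not force the formula.

No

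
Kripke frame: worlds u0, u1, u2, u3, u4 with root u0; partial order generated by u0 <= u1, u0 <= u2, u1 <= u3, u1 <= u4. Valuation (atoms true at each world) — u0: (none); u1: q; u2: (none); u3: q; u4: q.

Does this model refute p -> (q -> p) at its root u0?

No

u0 ||- p -> (q -> p) vacuously: no world accessible from u0 forces the antecedent p.
So the root u0 forces p -> (q -> p); the model is not a countermodel.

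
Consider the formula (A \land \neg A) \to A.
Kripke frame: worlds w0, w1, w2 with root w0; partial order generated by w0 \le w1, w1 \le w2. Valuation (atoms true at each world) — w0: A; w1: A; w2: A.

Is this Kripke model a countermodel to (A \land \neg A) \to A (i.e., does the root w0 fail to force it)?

w0 \Vdash (A \land \neg A) \to A vacuously: no world accessible from w0 forces the antecedent A \land \neg A.
So the root w0 forces (A \land \neg A) \to A; the model is not a countermodel.

No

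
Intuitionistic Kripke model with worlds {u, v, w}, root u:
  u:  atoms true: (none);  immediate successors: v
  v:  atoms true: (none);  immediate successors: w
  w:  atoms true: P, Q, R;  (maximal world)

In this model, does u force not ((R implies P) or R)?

No

u does not force not ((R implies P) or R) since u is accessible from u and u forces (R implies P) or R.
u forces (R implies P) or R via the disjunct R implies P.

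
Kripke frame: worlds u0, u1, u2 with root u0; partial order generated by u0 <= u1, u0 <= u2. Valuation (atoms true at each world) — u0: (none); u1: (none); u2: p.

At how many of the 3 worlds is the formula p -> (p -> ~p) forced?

u0: does not force it — u0 ||-/- p -> (p -> ~p): at the accessible world u2, u2 ||- p but u2 ||-/- p -> ~p.
u1: forces it.
u2: does not force it.
Worlds forcing the formula: {u1}.

1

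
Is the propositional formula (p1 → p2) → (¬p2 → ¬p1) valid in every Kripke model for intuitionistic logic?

Yes

This is the forward direction of contraposition, which is intuitionistically derivable.
Assume p1 → p2 and ¬p2. If p1 held then p2 would follow, contradicting ¬p2; so ¬p1.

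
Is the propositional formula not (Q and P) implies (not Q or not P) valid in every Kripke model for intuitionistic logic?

This is the constructively invalid direction of De Morgan's law for conjunction, which is not intuitionistically valid.
A Kripke countermodel: worlds w0, w1, w2; order generated by w0 <= w1, w0 <= w2; atoms true at each world — w0:{}; w1:{Q}; w2:{P}.
w0 does not force not (Q and P) implies (not Q or not P): already at w0 itself, w0 forces not (Q and P) but w0 does not force not Q or not P.
w0 does not force not Q or not P: neither disjunct is forced at w0.
w0 does not force not Q since w1 is accessible from w0 and w1 forces Q.
So the root w0 does not force the formula.

No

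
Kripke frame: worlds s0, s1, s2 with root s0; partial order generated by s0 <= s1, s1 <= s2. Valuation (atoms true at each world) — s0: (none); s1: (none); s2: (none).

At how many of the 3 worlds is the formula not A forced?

3

s0: forces it.
s1: forces it.
s2: forces it.
Worlds forcing the formula: {s0, s1, s2}.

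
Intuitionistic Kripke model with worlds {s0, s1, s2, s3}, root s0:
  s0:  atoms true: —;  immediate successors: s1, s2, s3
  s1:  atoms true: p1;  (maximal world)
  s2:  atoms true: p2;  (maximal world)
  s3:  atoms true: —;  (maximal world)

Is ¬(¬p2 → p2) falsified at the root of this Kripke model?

Yes

s0 ⊮ ¬(¬p2 → p2) since s2 is accessible from s0 and s2 ⊩ ¬p2 → p2.
s2 ⊩ ¬p2 → p2 vacuously: no world accessible from s2 forces the antecedent ¬p2.
So the root s0 does not force ¬(¬p2 → p2); the model is a countermodel.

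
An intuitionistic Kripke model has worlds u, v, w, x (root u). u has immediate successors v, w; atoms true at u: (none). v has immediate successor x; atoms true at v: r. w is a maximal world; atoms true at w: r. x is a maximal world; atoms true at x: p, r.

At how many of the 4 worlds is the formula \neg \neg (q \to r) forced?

4

u: forces it.
v: forces it.
w: forces it.
x: forces it.
Worlds forcing the formula: {u, v, w, x}.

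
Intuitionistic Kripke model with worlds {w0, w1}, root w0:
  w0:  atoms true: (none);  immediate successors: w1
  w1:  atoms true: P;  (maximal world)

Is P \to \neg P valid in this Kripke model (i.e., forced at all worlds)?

No

Not every world: w0 \nVdash P \to \neg P.
w0 \nVdash P \to \neg P: at the accessible world w1, w1 \Vdash P but w1 \nVdash \neg P.
w1 \nVdash \neg P since w1 is accessible from w1 and w1 \Vdash P.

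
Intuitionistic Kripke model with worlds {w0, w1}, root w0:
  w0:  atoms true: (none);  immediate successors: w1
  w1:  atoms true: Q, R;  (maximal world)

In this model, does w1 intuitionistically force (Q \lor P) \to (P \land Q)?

No

w1 \nVdash (Q \lor P) \to (P \land Q): already at w1 itself, w1 \Vdash Q \lor P but w1 \nVdash P \land Q.
w1 \nVdash P \land Q since w1 fails P.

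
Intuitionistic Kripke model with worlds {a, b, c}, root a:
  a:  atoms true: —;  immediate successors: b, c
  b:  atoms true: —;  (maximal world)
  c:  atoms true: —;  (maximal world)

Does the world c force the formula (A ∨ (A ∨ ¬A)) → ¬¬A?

No

c ⊮ (A ∨ (A ∨ ¬A)) → ¬¬A: already at c itself, c ⊩ A ∨ (A ∨ ¬A) but c ⊮ ¬¬A.
c ⊮ ¬¬A since c is accessible from c and c ⊩ ¬A.
c ⊩ ¬A: no world accessible from c forces A.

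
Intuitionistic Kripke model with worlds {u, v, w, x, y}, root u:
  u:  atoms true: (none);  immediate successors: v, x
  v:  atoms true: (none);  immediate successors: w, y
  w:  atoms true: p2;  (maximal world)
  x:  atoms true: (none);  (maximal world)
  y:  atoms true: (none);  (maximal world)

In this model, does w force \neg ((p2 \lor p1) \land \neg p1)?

No

w \nVdash \neg ((p2 \lor p1) \land \neg p1) since w is accessible from w and w \Vdash (p2 \lor p1) \land \neg p1.
w \Vdash (p2 \lor p1) \land \neg p1 since w forces both conjuncts.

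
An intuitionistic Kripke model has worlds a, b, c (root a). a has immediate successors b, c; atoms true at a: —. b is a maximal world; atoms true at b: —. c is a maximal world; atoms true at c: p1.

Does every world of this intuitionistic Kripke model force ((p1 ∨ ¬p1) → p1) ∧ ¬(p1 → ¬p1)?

No

Not every world: a ⊮ ((p1 ∨ ¬p1) → p1) ∧ ¬(p1 → ¬p1).
a ⊮ ((p1 ∨ ¬p1) → p1) ∧ ¬(p1 → ¬p1) since a fails (p1 ∨ ¬p1) → p1.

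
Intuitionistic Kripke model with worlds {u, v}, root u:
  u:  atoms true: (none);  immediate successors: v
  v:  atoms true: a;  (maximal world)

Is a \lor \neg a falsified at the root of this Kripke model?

u \nVdash a \lor \neg a: neither disjunct is forced at u.
u lacks atom a, so u \nVdash a.
So the root u does not force a \lor \neg a; the model is a countermodel.

Yes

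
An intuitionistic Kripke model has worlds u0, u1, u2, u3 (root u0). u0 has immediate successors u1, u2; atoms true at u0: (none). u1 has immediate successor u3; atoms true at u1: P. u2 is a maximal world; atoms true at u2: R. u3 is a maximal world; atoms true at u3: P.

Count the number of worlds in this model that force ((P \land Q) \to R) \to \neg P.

u0: does not force it — u0 \nVdash ((P \land Q) \to R) \to \neg P: already at u0 itself, u0 \Vdash (P \land Q) \to R but u0 \nVdash \neg P.
u1: does not force it.
u2: forces it.
u3: does not force it.
Worlds forcing the formula: {u2}.

1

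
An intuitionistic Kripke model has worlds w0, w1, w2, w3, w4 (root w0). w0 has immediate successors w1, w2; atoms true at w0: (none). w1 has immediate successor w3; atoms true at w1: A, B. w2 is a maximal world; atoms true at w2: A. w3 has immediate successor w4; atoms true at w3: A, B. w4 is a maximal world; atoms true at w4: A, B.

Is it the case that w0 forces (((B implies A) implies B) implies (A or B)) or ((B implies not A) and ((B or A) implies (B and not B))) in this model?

w0 forces (((B implies A) implies B) implies (A or B)) or ((B implies not A) and ((B or A) implies (B and not B))) via the disjunct ((B implies A) implies B) implies (A or B).

Yes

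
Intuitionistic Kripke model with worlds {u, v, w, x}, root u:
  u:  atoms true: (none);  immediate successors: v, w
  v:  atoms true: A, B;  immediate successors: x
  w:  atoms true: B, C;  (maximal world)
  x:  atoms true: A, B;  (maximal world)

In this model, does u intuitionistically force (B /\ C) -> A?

u ||-/- (B /\ C) -> A: at the accessible world w, w ||- B /\ C but w ||-/- A.
w lacks atom A, so w ||-/- A.

No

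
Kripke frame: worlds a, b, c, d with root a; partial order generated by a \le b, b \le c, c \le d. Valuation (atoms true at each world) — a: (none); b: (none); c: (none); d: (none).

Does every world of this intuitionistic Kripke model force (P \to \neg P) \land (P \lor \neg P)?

a \Vdash (P \to \neg P) \land (P \lor \neg P) since a forces both conjuncts.
Since the root a forces (P \to \neg P) \land (P \lor \neg P) and forcing is persistent (monotone upward), every world forces it.

Yes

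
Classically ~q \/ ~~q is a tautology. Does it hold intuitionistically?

This is the weak law of excluded middle, which is not intuitionistically valid.
A Kripke countermodel: worlds a, b, c; order generated by a <= b, a <= c; atoms true at each world — a:{}; b:{q}; c:{}.
a ||-/- ~q \/ ~~q: neither disjunct is forced at a.
a ||-/- ~q since b is accessible from a and b ||- q.
So the root a does not force the formula.

No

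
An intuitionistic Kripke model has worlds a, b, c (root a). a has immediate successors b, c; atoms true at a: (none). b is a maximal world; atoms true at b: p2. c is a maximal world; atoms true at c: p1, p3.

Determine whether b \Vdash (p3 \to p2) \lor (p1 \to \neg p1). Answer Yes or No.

b \Vdash (p3 \to p2) \lor (p1 \to \neg p1) via the disjunct p3 \to p2.

Yes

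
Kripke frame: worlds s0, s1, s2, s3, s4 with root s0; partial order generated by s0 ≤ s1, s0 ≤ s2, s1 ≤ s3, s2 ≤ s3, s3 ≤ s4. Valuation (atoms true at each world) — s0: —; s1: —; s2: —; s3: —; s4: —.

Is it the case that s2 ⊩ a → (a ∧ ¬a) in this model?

s2 ⊩ a → (a ∧ ¬a) vacuously: no world accessible from s2 forces the antecedent a.

Yes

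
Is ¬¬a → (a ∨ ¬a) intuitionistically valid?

No

This is a variant of double-negation elimination (deriving excluded middle from double negation), which is not intuitionistically valid.
A Kripke countermodel: worlds u, v; order generated by u ≤ v; atoms true at each world — u:{}; v:{a}.
u ⊮ ¬¬a → (a ∨ ¬a): already at u itself, u ⊩ ¬¬a but u ⊮ a ∨ ¬a.
u ⊮ a ∨ ¬a: neither disjunct is forced at u.
u lacks atom a, so u ⊮ a.
So the root u does not force the formula.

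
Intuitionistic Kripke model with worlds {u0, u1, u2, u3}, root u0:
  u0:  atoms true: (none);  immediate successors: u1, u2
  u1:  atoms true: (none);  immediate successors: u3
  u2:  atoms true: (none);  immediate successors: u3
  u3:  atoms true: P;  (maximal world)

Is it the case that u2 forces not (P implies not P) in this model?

u2 forces not (P implies not P): no world accessible from u2 forces P implies not P.

Yes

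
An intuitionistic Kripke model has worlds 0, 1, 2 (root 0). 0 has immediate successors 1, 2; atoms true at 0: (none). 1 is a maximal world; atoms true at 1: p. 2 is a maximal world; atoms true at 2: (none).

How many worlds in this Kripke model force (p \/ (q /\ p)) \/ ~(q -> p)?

1

0: does not force it — 0 ||-/- (p \/ (q /\ p)) \/ ~(q -> p): neither disjunct is forced at 0.
1: forces it.
2: does not force it.
Worlds forcing the formula: {1}.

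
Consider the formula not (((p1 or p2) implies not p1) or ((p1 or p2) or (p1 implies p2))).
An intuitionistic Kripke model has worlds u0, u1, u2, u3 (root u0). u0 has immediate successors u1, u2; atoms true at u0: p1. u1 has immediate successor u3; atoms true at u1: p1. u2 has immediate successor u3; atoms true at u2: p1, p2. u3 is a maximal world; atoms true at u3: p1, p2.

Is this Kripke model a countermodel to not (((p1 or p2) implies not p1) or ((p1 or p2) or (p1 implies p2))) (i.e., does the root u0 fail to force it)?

Yes

u0 does not force not (((p1 or p2) implies not p1) or ((p1 or p2) or (p1 implies p2))) since u0 is accessible from u0 and u0 forces ((p1 or p2) implies not p1) or ((p1 or p2) or (p1 implies p2)).
u0 forces ((p1 or p2) implies not p1) or ((p1 or p2) or (p1 implies p2)) via the disjunct (p1 or p2) or (p1 implies p2).
So the root u0 does not force not (((p1 or p2) implies not p1) or ((p1 or p2) or (p1 implies p2))); the model is a countermodel.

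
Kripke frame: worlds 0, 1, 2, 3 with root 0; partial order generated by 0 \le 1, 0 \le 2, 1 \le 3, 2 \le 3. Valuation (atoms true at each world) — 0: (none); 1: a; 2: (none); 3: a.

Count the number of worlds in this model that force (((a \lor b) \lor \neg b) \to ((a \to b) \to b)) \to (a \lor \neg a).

2

0: does not force it — 0 \nVdash (((a \lor b) \lor \neg b) \to ((a \to b) \to b)) \to (a \lor \neg a): already at 0 itself, 0 \Vdash ((a \lor b) \lor \neg b) \to ((a \to b) \to b) but 0 \nVdash a \lor \neg a.
1: forces it.
2: does not force it — 2 \nVdash (((a \lor b) \lor \neg b) \to ((a \to b) \to b)) \to (a \lor \neg a): already at 2 itself, 2 \Vdash ((a \lor b) \lor \neg b) \to ((a \to b) \to b) but 2 \nVdash a \lor \neg a.
3: forces it.
Worlds forcing the formula: {1, 3}.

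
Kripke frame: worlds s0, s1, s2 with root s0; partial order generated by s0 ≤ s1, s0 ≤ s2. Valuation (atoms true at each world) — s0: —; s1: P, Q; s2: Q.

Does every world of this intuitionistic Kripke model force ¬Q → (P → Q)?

s0 ⊩ ¬Q → (P → Q) vacuously: no world accessible from s0 forces the antecedent ¬Q.
Since the root s0 forces ¬Q → (P → Q) and forcing is persistent (monotone upward), every world forces it.

Yes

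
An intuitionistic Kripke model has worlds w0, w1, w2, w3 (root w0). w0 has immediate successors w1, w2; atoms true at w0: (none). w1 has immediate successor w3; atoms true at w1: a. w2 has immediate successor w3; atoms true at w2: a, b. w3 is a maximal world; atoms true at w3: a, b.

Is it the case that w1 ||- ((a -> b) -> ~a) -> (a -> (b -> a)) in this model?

Yes

w1 ||- ((a -> b) -> ~a) -> (a -> (b -> a)) vacuously: no world accessible from w1 forces the antecedent (a -> b) -> ~a.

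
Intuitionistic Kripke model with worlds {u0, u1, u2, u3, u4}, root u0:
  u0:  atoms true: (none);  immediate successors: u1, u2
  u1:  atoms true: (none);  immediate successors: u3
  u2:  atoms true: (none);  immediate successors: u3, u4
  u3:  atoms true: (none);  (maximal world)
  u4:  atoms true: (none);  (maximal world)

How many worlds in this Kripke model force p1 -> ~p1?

5

u0: forces it.
u1: forces it.
u2: forces it.
u3: forces it.
u4: forces it.
Worlds forcing the formula: {u0, u1, u2, u3, u4}.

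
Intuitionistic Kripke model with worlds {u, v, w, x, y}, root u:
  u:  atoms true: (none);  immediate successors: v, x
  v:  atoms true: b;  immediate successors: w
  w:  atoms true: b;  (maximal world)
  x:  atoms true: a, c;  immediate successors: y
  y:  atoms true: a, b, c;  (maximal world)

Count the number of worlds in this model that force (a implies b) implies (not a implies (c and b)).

u: does not force it — u does not force (a implies b) implies (not a implies (c and b)): at the accessible world v, v forces a implies b but v does not force not a implies (c and b).
v: does not force it — v does not force (a implies b) implies (not a implies (c and b)): already at v itself, v forces a implies b but v does not force not a implies (c and b).
w: does not force it.
x: forces it.
y: forces it.
Worlds forcing the formula: {x, y}.

2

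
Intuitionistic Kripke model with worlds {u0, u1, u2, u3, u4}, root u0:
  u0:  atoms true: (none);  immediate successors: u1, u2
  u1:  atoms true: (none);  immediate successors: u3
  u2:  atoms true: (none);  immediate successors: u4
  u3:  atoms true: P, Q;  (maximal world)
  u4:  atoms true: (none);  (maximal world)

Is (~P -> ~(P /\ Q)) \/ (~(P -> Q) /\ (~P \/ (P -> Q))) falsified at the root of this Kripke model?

No

u0 ||- (~P -> ~(P /\ Q)) \/ (~(P -> Q) /\ (~P \/ (P -> Q))) via the disjunct ~P -> ~(P /\ Q).
So the root u0 forces (~P -> ~(P /\ Q)) \/ (~(P -> Q) /\ (~P \/ (P -> Q))); the model is not a countermodel.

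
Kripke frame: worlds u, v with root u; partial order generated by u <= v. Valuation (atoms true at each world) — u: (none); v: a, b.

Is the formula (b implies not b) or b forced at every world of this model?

No

Not every world: u does not force (b implies not b) or b.
u does not force (b implies not b) or b: neither disjunct is forced at u.
u does not force b implies not b: at the accessible world v, v forces b but v does not force not b.
v does not force not b since v is accessible from v and v forces b.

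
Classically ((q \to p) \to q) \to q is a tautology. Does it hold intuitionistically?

No

This is Peirce's law, which is not intuitionistically valid.
A Kripke countermodel: worlds a, b; order generated by a \le b; atoms true at each world — a:{}; b:{q}.
a \nVdash ((q \to p) \to q) \to q: already at a itself, a \Vdash (q \to p) \to q but a \nVdash q.
a lacks atom q, so a \nVdash q.
So the root a does not force the formula.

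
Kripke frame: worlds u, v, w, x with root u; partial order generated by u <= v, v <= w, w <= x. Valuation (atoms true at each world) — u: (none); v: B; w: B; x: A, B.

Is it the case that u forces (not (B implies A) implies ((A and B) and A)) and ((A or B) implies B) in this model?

Yes

u forces (not (B implies A) implies ((A and B) and A)) and ((A or B) implies B) since u forces both conjuncts.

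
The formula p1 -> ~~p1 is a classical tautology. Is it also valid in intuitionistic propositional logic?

Yes

This is double-negation introduction, which is intuitionistically derivable.
If a world forces p1 then every accessible world forces p1 (persistence), so none forces ~p1; hence ~~p1.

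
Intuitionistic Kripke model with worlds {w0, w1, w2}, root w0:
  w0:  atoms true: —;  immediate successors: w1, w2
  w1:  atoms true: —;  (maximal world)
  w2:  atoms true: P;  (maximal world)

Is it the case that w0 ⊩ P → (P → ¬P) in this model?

No

w0 ⊮ P → (P → ¬P): at the accessible world w2, w2 ⊩ P but w2 ⊮ P → ¬P.
w2 ⊮ P → ¬P: already at w2 itself, w2 ⊩ P but w2 ⊮ ¬P.
w2 ⊮ ¬P since w2 is accessible from w2 and w2 ⊩ P.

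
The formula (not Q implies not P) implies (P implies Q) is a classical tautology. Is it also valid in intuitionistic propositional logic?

No

This is the converse of contraposition, which is not intuitionistically valid.
A Kripke countermodel: worlds u0, u1; order generated by u0 <= u1; atoms true at each world — u0:{P}; u1:{P,Q}.
u0 does not force (not Q implies not P) implies (P implies Q): already at u0 itself, u0 forces not Q implies not P but u0 does not force P implies Q.
u0 does not force P implies Q: already at u0 itself, u0 forces P but u0 does not force Q.
u0 lacks atom Q, so u0 does not force Q.
So the root u0 does not force the formula.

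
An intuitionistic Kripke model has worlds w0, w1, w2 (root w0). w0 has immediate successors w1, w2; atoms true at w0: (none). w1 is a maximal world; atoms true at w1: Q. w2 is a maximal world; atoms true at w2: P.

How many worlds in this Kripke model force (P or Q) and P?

1

w0: does not force it — w0 does not force (P or Q) and P since w0 fails P or Q.
w1: does not force it — w1 does not force (P or Q) and P since w1 fails P.
w2: forces it.
Worlds forcing the formula: {w2}.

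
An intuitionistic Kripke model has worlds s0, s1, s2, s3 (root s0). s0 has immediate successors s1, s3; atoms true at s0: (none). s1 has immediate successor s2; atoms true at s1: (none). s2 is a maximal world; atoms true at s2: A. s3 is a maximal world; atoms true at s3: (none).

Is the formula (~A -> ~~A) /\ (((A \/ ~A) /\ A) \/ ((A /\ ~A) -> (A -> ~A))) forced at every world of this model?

No

Not every world: s0 ||-/- (~A -> ~~A) /\ (((A \/ ~A) /\ A) \/ ((A /\ ~A) -> (A -> ~A))).
s0 ||-/- (~A -> ~~A) /\ (((A \/ ~A) /\ A) \/ ((A /\ ~A) -> (A -> ~A))) since s0 fails ~A -> ~~A.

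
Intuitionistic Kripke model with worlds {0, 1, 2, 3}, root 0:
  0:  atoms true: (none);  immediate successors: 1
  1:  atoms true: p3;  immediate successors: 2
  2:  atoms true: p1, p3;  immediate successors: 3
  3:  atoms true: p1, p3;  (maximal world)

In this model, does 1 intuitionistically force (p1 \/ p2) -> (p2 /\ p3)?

1 ||-/- (p1 \/ p2) -> (p2 /\ p3): at the accessible world 2, 2 ||- p1 \/ p2 but 2 ||-/- p2 /\ p3.
2 ||-/- p2 /\ p3 since 2 fails p2.

No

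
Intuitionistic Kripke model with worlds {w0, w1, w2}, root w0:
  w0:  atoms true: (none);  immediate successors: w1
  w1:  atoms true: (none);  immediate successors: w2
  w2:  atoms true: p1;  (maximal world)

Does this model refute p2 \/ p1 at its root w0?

Yes

w0 ||-/- p2 \/ p1: neither disjunct is forced at w0.
w0 lacks atom p2, so w0 ||-/- p2.
So the root w0 does not force p2 \/ p1; the model is a countermodel.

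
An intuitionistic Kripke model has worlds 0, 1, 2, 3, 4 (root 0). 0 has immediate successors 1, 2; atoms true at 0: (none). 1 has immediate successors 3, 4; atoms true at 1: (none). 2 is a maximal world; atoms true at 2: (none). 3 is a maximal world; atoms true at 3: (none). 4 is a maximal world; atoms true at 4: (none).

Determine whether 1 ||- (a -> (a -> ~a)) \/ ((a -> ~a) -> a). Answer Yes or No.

1 ||- (a -> (a -> ~a)) \/ ((a -> ~a) -> a) via the disjunct a -> (a -> ~a).

Yes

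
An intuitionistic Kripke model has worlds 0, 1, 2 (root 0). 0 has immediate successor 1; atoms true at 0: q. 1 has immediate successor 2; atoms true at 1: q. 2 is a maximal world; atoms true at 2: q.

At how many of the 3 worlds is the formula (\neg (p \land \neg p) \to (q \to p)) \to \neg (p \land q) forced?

3

0: forces it.
1: forces it.
2: forces it.
Worlds forcing the formula: {0, 1, 2}.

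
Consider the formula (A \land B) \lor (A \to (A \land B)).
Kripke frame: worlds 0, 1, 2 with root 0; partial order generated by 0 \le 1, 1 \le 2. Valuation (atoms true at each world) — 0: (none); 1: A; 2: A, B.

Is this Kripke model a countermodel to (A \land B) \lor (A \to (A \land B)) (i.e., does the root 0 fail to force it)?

Yes

0 \nVdash (A \land B) \lor (A \to (A \land B)): neither disjunct is forced at 0.
0 \nVdash A \land B since 0 fails A.
So the root 0 does not force (A \land B) \lor (A \to (A \land B)); the model is a countermodel.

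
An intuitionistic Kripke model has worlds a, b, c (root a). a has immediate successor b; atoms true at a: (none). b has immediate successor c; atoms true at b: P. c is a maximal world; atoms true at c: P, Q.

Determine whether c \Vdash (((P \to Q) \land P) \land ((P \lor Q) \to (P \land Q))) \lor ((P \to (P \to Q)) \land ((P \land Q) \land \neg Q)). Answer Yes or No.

c \Vdash (((P \to Q) \land P) \land ((P \lor Q) \to (P \land Q))) \lor ((P \to (P \to Q)) \land ((P \land Q) \land \neg Q)) via the disjunct ((P \to Q) \land P) \land ((P \lor Q) \to (P \land Q)).

Yes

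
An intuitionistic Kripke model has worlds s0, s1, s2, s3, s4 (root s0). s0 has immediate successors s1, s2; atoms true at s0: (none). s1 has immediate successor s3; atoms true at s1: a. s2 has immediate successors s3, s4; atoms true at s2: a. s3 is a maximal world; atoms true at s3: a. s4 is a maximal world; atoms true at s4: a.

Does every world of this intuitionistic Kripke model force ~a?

No

Not every world: s0 ||-/- ~a.
s0 ||-/- ~a since s1 is accessible from s0 and s1 ||- a.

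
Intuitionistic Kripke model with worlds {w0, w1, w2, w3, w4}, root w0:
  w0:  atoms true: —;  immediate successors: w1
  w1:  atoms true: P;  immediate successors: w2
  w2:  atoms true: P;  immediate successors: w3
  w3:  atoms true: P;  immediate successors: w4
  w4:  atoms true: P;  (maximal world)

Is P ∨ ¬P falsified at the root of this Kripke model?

Yes

w0 ⊮ P ∨ ¬P: neither disjunct is forced at w0.
w0 lacks atom P, so w0 ⊮ P.
So the root w0 does not force P ∨ ¬P; the model is a countermodel.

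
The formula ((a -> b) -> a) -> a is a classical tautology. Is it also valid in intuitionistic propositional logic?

This is Peirce's law, which is not intuitionistically valid.
A Kripke countermodel: worlds w0, w1; order generated by w0 <= w1; atoms true at each world — w0:{}; w1:{a}.
w0 ||-/- ((a -> b) -> a) -> a: already at w0 itself, w0 ||- (a -> b) -> a but w0 ||-/- a.
w0 lacks atom a, so w0 ||-/- a.
So the root w0 does not force the formula.

No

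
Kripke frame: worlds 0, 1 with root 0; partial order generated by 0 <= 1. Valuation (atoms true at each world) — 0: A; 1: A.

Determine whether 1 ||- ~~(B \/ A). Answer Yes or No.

1 ||- ~~(B \/ A): no world accessible from 1 forces ~(B \/ A).

Yes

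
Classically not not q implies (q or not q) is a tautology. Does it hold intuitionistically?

This is a variant of double-negation elimination (deriving excluded middle from double negation), which is not intuitionistically valid.
A Kripke countermodel: worlds s0, s1; order generated by s0 <= s1; atoms true at each world — s0:{}; s1:{q}.
s0 does not force not not q implies (q or not q): already at s0 itself, s0 forces not not q but s0 does not force q or not q.
s0 does not force q or not q: neither disjunct is forced at s0.
s0 lacks atom q, so s0 does not force q.
So the root s0 does not force the formula.

No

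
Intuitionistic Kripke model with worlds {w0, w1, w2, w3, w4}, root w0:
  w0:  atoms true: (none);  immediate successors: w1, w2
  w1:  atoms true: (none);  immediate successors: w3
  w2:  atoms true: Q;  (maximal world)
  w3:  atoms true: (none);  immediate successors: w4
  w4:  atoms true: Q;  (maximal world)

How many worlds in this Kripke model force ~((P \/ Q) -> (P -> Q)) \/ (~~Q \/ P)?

w0: forces it.
w1: forces it.
w2: forces it.
w3: forces it.
w4: forces it.
Worlds forcing the formula: {w0, w1, w2, w3, w4}.

5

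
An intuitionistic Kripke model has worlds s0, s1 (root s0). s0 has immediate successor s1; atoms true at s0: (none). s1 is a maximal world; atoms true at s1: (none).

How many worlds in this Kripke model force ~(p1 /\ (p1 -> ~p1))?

2

s0: forces it.
s1: forces it.
Worlds forcing the formula: {s0, s1}.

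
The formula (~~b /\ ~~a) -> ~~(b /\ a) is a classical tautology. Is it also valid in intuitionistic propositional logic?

This is the distribution of double negation over conjunction, which is intuitionistically derivable.
Assume ~~b, ~~a, and ~(b /\ a). From b we'd get ~a (since b /\ a is refuted), contradicting ~~a; so ~b, contradicting ~~b.

Yes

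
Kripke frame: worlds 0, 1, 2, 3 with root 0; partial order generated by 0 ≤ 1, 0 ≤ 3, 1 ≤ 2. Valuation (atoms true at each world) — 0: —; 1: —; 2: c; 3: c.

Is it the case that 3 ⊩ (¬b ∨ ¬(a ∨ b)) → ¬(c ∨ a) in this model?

3 ⊮ (¬b ∨ ¬(a ∨ b)) → ¬(c ∨ a): already at 3 itself, 3 ⊩ ¬b ∨ ¬(a ∨ b) but 3 ⊮ ¬(c ∨ a).
3 ⊮ ¬(c ∨ a) since 3 is accessible from 3 and 3 ⊩ c ∨ a.
3 ⊩ c ∨ a via the disjunct c.

No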